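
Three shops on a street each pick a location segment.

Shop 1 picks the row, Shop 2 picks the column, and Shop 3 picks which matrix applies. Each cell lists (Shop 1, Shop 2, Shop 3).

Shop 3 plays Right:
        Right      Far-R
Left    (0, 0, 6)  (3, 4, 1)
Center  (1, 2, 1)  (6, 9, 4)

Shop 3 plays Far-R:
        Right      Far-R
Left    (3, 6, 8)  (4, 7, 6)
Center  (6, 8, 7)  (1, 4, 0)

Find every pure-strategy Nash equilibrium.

Shop 1 against (Right, Right): payoffs 0, 1 → best response Center.
Shop 1 against (Right, Far-R): payoffs 3, 6 → best response Center.
Shop 1 against (Far-R, Right): payoffs 3, 6 → best response Center.
Shop 1 against (Far-R, Far-R): payoffs 4, 1 → best response Left.
Shop 2 against (Left, Right): payoffs 0, 4 → best response Far-R.
Shop 2 against (Left, Far-R): payoffs 6, 7 → best response Far-R.
Shop 2 against (Center, Right): payoffs 2, 9 → best response Far-R.
Shop 2 against (Center, Far-R): payoffs 8, 4 → best response Right.
Shop 3 against (Left, Right): payoffs 6, 8 → best response Far-R.
Shop 3 against (Left, Far-R): payoffs 1, 6 → best response Far-R.
Shop 3 against (Center, Right): payoffs 1, 7 → best response Far-R.
Shop 3 against (Center, Far-R): payoffs 4, 0 → best response Right.
Mutual best responses: (Left, Far-R, Far-R); (Center, Right, Far-R); (Center, Far-R, Right).

(Left, Far-R, Far-R), (Center, Right, Far-R), (Center, Far-R, Right)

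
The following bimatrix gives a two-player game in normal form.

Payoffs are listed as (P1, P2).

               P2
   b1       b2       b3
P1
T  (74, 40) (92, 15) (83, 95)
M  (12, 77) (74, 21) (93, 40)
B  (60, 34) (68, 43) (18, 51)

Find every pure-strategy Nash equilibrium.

Check each profile: it is a Nash equilibrium iff no player can strictly gain by switching unilaterally.
(T, b1): P2 can switch to b3 (40 → 95). Not NE.
(T, b2): P2 can switch to b1 (15 → 40). Not NE.
(T, b3): P1 can switch to M (83 → 93). Not NE.
(M, b1): P1 can switch to T (12 → 74). Not NE.
(M, b2): P1 can switch to T (74 → 92). Not NE.
(M, b3): P2 can switch to b1 (40 → 77). Not NE.
(B, b1): P1 can switch to T (60 → 74). Not NE.
(B, b2): P1 can switch to T (68 → 92). Not NE.
(B, b3): P1 can switch to T (18 → 83). Not NE.

No pure-strategy Nash equilibrium.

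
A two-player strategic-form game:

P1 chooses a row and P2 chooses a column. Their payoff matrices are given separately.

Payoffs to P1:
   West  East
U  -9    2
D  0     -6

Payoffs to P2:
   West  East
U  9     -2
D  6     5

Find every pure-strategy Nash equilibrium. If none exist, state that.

Pure NE: (D, West)

Check each profile: it is a Nash equilibrium iff no player can strictly gain by switching unilaterally.
(U, West): P1 can switch to D (-9 → 0). Not NE.
(U, East): P2 can switch to West (-2 → 9). Not NE.
(D, West): P1 gets 0, best alternative -9; P2 gets 6, best alternative 5. No profitable deviation — NE.
(D, East): P1 can switch to U (-6 → 2). Not NE.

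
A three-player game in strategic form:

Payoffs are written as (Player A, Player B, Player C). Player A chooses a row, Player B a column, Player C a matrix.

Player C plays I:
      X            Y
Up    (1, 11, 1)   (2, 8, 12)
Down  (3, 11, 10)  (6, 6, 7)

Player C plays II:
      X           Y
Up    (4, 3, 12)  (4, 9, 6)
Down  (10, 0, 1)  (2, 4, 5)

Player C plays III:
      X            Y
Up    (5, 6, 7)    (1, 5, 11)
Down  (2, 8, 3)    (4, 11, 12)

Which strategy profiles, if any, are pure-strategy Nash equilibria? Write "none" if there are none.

(Up, X, I): Player A can switch to Down (1 → 3). Not NE.
(Up, X, II): Player A can switch to Down (4 → 10). Not NE.
(Up, X, III): Player C can switch to II (7 → 12). Not NE.
(Up, Y, I): Player A can switch to Down (2 → 6). Not NE.
(Up, Y, II): Player C can switch to I (6 → 12). Not NE.
(Up, Y, III): Player A can switch to Down (1 → 4). Not NE.
(Down, X, I): Player A gets 3, best alternative 1; Player B gets 11, best alternative 6; Player C gets 10, best alternative 3. No profitable deviation — NE.
(Down, X, II): Player B can switch to Y (0 → 4). Not NE.
(Down, X, III): Player A can switch to Up (2 → 5). Not NE.
(Down, Y, I): Player B can switch to X (6 → 11). Not NE.
(Down, Y, II): Player A can switch to Up (2 → 4). Not NE.
(Down, Y, III): Player A gets 4, best alternative 1; Player B gets 11, best alternative 8; Player C gets 12, best alternative 7. No profitable deviation — NE.

Pure-strategy Nash equilibria: (Down, X, I); (Down, Y, III)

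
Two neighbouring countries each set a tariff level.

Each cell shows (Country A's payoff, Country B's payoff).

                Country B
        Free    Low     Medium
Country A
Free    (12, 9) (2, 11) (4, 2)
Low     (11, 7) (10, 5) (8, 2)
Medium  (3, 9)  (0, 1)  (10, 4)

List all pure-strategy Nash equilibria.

(Free, Free): Country B can switch to Low (9 → 11). Not NE.
(Free, Low): Country A can switch to Low (2 → 10). Not NE.
(Free, Medium): Country A can switch to Low (4 → 8). Not NE.
(Low, Free): Country A can switch to Free (11 → 12). Not NE.
(Low, Low): Country B can switch to Free (5 → 7). Not NE.
(Low, Medium): Country A can switch to Medium (8 → 10). Not NE.
(Medium, Free): Country A can switch to Free (3 → 12). Not NE.
(Medium, Low): Country A can switch to Free (0 → 2). Not NE.
(The remaining 1 profile has a profitable deviation by the same check.)

none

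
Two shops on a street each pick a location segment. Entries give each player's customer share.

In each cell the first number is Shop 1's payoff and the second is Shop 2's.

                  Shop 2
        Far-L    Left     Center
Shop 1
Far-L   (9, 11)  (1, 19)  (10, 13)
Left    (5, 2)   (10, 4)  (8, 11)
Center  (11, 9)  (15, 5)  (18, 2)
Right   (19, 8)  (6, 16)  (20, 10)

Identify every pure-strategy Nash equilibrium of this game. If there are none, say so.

none

(Far-L, Far-L): Shop 1 can switch to Center (9 → 11). Not NE.
(Far-L, Left): Shop 1 can switch to Left (1 → 10). Not NE.
(Far-L, Center): Shop 1 can switch to Center (10 → 18). Not NE.
(Left, Far-L): Shop 1 can switch to Far-L (5 → 9). Not NE.
(Left, Left): Shop 1 can switch to Center (10 → 15). Not NE.
(Left, Center): Shop 1 can switch to Far-L (8 → 10). Not NE.
(The remaining 6 profiles each have a profitable deviation by the same check.)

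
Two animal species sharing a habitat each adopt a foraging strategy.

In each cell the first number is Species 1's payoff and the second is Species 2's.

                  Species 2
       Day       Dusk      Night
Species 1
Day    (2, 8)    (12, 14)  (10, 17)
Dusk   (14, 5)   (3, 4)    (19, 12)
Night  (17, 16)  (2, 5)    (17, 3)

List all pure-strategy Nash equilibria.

For each player, find the best response to each opponent profile; mutual best responses are the pure NE.
Species 1 against Day: payoffs 2, 14, 17 → best response Night.
Species 1 against Dusk: payoffs 12, 3, 2 → best response Day.
Species 1 against Night: payoffs 10, 19, 17 → best response Dusk.
Species 2 against Day: payoffs 8, 14, 17 → best response Night.
Species 2 against Dusk: payoffs 5, 4, 12 → best response Night.
Species 2 against Night: payoffs 16, 5, 3 → best response Day.
Mutual best responses: (Dusk, Night); (Night, Day).

The pure Nash equilibria are (Dusk, Night) and (Night, Day).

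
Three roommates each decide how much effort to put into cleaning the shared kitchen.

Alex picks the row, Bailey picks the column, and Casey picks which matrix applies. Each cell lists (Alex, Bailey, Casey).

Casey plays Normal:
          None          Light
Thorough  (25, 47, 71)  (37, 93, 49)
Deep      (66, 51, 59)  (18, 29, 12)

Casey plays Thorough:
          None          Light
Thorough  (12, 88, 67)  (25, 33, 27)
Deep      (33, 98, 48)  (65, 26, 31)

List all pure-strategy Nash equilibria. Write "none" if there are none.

Alex against (None, Normal): payoffs 25, 66 → best response Deep.
Alex against (None, Thorough): payoffs 12, 33 → best response Deep.
Alex against (Light, Normal): payoffs 37, 18 → best response Thorough.
Alex against (Light, Thorough): payoffs 25, 65 → best response Deep.
Bailey against (Thorough, Normal): payoffs 47, 93 → best response Light.
Bailey against (Thorough, Thorough): payoffs 88, 33 → best response None.
Bailey against (Deep, Normal): payoffs 51, 29 → best response None.
Bailey against (Deep, Thorough): payoffs 98, 26 → best response None.
Casey against (Thorough, None): payoffs 71, 67 → best response Normal.
Casey against (Thorough, Light): payoffs 49, 27 → best response Normal.
Casey against (Deep, None): payoffs 59, 48 → best response Normal.
Casey against (Deep, Light): payoffs 12, 31 → best response Thorough.
Mutual best responses: (Thorough, Light, Normal); (Deep, None, Normal).

Pure-strategy Nash equilibria: (Thorough, Light, Normal); (Deep, None, Normal)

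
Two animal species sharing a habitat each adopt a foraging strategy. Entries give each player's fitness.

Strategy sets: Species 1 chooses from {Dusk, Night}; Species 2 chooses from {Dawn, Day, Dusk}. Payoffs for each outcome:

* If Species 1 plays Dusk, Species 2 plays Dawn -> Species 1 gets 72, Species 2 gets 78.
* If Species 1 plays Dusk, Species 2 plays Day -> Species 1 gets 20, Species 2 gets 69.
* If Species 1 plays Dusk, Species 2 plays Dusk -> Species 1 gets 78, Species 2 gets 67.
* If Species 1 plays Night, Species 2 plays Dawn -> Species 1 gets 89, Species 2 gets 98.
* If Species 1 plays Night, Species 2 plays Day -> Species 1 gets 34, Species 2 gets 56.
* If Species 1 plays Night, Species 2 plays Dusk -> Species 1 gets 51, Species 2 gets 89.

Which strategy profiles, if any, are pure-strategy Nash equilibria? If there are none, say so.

Species 1 against Dawn: payoffs 72, 89 → best response Night.
Species 1 against Day: payoffs 20, 34 → best response Night.
Species 1 against Dusk: payoffs 78, 51 → best response Dusk.
Species 2 against Dusk: payoffs 78, 69, 67 → best response Dawn.
Species 2 against Night: payoffs 98, 56, 89 → best response Dawn.
Mutual best responses: (Night, Dawn).

The unique pure-strategy Nash equilibrium is (Night, Dawn).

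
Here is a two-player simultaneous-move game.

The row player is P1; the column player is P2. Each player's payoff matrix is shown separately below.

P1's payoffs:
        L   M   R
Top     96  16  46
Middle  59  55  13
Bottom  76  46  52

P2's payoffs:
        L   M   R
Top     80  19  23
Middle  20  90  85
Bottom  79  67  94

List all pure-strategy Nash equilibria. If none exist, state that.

(Top, L): P1 gets 96, best alternative 76; P2 gets 80, best alternative 23. No profitable deviation — NE.
(Top, M): P1 can switch to Middle (16 → 55). Not NE.
(Top, R): P1 can switch to Bottom (46 → 52). Not NE.
(Middle, L): P1 can switch to Top (59 → 96). Not NE.
(Middle, M): P1 gets 55, best alternative 46; P2 gets 90, best alternative 85. No profitable deviation — NE.
(Middle, R): P1 can switch to Top (13 → 46). Not NE.
(Bottom, L): P1 can switch to Top (76 → 96). Not NE.
(Bottom, M): P1 can switch to Middle (46 → 55). Not NE.
(Bottom, R): P1 gets 52, best alternative 46; P2 gets 94, best alternative 79. No profitable deviation — NE.

Pure-strategy Nash equilibria: (Top, L), (Middle, M), (Bottom, R)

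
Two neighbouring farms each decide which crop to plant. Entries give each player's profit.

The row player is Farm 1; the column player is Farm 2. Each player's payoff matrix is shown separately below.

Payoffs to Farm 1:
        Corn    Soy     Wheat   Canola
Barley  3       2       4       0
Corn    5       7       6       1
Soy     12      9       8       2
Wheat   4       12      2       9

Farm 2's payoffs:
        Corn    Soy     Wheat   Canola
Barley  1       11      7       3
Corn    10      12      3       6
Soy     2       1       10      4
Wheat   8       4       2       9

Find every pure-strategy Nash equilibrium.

For each strategy profile, look for a profitable unilateral deviation.
(Barley, Corn): Farm 1 can switch to Corn (3 → 5). Not NE.
(Barley, Soy): Farm 1 can switch to Corn (2 → 7). Not NE.
(Barley, Wheat): Farm 1 can switch to Corn (4 → 6). Not NE.
(Barley, Canola): Farm 1 can switch to Corn (0 → 1). Not NE.
(Corn, Corn): Farm 1 can switch to Soy (5 → 12). Not NE.
(Corn, Soy): Farm 1 can switch to Soy (7 → 9). Not NE.
(Corn, Wheat): Farm 1 can switch to Soy (6 → 8). Not NE.
(Corn, Canola): Farm 1 can switch to Soy (1 → 2). Not NE.
(Soy, Wheat): Farm 1 gets 8, best alternative 6; Farm 2 gets 10, best alternative 4. No profitable deviation — NE.
(Wheat, Canola): Farm 1 gets 9, best alternative 2; Farm 2 gets 9, best alternative 8. No profitable deviation — NE.
(The remaining 6 profiles each have a profitable deviation by the same check.)

Pure-strategy Nash equilibria: (Soy, Wheat) and (Wheat, Canola)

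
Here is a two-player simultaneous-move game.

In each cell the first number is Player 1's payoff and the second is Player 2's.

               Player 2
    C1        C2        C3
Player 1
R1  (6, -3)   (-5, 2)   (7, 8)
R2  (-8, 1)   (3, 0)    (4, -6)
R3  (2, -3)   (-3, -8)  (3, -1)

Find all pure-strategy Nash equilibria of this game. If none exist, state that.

(R1, C1): Player 2 can switch to C2 (-3 → 2). Not NE.
(R1, C2): Player 1 can switch to R2 (-5 → 3). Not NE.
(R1, C3): Player 1 gets 7, best alternative 4; Player 2 gets 8, best alternative 2. No profitable deviation — NE.
(R2, C1): Player 1 can switch to R1 (-8 → 6). Not NE.
(R2, C2): Player 2 can switch to C1 (0 → 1). Not NE.
(R2, C3): Player 1 can switch to R1 (4 → 7). Not NE.
(R3, C1): Player 1 can switch to R1 (2 → 6). Not NE.
(R3, C2): Player 1 can switch to R2 (-3 → 3). Not NE.
(R3, C3): Player 1 can switch to R1 (3 → 7). Not NE.

(R1, C3)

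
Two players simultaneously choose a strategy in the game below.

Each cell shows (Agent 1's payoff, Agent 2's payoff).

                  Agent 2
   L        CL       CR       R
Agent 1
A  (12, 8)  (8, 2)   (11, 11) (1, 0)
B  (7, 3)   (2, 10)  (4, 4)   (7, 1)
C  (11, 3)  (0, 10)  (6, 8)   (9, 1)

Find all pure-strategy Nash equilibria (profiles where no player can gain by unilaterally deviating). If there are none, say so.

(A, CR)

(A, L): Agent 2 can switch to CR (8 → 11). Not NE.
(A, CL): Agent 2 can switch to L (2 → 8). Not NE.
(A, CR): Agent 1 gets 11, best alternative 6; Agent 2 gets 11, best alternative 8. No profitable deviation — NE.
(A, R): Agent 1 can switch to B (1 → 7). Not NE.
(B, L): Agent 1 can switch to A (7 → 12). Not NE.
(B, CL): Agent 1 can switch to A (2 → 8). Not NE.
(B, CR): Agent 1 can switch to A (4 → 11). Not NE.
(B, R): Agent 1 can switch to C (7 → 9). Not NE.
(C, L): Agent 1 can switch to A (11 → 12). Not NE.
(The remaining 3 profiles each have a profitable deviation by the same check.)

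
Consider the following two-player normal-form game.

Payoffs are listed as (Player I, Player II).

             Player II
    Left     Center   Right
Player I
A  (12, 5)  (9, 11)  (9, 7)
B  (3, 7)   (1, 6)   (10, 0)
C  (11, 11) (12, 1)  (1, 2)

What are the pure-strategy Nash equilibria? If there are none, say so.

There is no pure-strategy Nash equilibrium.

Player I against Left: payoffs 12, 3, 11 → best response A.
Player I against Center: payoffs 9, 1, 12 → best response C.
Player I against Right: payoffs 9, 10, 1 → best response B.
Player II against A: payoffs 5, 11, 7 → best response Center.
Player II against B: payoffs 7, 6, 0 → best response Left.
Player II against C: payoffs 11, 1, 2 → best response Left.
No profile is a mutual best response for all players.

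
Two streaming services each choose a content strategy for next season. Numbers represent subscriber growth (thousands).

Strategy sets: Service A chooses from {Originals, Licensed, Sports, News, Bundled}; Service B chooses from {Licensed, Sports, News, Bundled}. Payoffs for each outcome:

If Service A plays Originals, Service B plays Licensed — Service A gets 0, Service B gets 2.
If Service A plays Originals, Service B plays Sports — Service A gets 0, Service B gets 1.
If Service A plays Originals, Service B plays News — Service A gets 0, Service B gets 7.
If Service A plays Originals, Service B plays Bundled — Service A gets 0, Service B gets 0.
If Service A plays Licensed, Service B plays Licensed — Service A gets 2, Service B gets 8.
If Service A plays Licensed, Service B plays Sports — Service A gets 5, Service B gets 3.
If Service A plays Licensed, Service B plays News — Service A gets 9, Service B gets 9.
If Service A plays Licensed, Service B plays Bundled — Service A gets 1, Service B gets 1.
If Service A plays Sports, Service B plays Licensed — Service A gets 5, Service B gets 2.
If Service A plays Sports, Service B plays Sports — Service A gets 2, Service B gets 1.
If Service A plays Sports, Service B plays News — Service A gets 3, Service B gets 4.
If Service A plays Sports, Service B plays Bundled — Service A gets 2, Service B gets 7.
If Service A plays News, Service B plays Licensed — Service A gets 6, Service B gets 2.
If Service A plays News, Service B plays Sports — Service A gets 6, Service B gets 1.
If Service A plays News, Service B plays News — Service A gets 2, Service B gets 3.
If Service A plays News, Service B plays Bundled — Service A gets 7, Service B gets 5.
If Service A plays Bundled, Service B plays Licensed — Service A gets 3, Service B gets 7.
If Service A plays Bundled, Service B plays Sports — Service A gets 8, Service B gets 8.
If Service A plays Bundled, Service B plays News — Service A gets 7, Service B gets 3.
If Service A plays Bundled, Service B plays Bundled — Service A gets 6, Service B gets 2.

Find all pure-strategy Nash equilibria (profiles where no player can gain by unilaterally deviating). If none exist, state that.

The pure Nash equilibria are (Licensed, News); (News, Bundled); (Bundled, Sports).

(Originals, Licensed): Service A can switch to Licensed (0 → 2). Not NE.
(Originals, Sports): Service A can switch to Licensed (0 → 5). Not NE.
(Originals, News): Service A can switch to Licensed (0 → 9). Not NE.
(Originals, Bundled): Service A can switch to Licensed (0 → 1). Not NE.
(Licensed, Licensed): Service A can switch to Sports (2 → 5). Not NE.
(Licensed, Sports): Service A can switch to News (5 → 6). Not NE.
(Licensed, News): Service A gets 9, best alternative 7; Service B gets 9, best alternative 8. No profitable deviation — NE.
(Licensed, Bundled): Service A can switch to Sports (1 → 2). Not NE.
(Sports, Licensed): Service A can switch to News (5 → 6). Not NE.
(Sports, Sports): Service A can switch to Licensed (2 → 5). Not NE.
(Sports, News): Service A can switch to Licensed (3 → 9). Not NE.
(News, Bundled): Service A gets 7, best alternative 6; Service B gets 5, best alternative 3. No profitable deviation — NE.
(Bundled, Sports): Service A gets 8, best alternative 6; Service B gets 8, best alternative 7. No profitable deviation — NE.
(The remaining 7 profiles each have a profitable deviation by the same check.)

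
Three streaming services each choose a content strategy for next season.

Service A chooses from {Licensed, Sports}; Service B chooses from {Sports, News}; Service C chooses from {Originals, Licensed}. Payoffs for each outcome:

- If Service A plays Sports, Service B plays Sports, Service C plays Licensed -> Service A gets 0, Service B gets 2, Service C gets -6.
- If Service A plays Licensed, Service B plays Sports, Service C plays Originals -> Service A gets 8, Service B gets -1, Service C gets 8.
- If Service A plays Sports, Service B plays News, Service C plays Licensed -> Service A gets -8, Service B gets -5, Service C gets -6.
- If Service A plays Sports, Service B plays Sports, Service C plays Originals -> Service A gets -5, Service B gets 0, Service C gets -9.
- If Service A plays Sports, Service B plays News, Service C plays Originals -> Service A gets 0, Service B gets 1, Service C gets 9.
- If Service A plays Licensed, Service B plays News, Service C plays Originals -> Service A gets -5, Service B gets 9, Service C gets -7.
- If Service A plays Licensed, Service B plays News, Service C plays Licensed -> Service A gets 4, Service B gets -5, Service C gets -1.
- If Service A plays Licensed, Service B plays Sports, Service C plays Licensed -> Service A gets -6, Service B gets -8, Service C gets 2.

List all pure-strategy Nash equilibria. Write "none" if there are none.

Service A against (Sports, Originals): payoffs 8, -5 → best response Licensed.
Service A against (Sports, Licensed): payoffs -6, 0 → best response Sports.
Service A against (News, Originals): payoffs -5, 0 → best response Sports.
Service A against (News, Licensed): payoffs 4, -8 → best response Licensed.
Service B against (Licensed, Originals): payoffs -1, 9 → best response News.
Service B against (Licensed, Licensed): payoffs -8, -5 → best response News.
Service B against (Sports, Originals): payoffs 0, 1 → best response News.
Service B against (Sports, Licensed): payoffs 2, -5 → best response Sports.
Service C against (Licensed, Sports): payoffs 8, 2 → best response Originals.
Service C against (Licensed, News): payoffs -7, -1 → best response Licensed.
Service C against (Sports, Sports): payoffs -9, -6 → best response Licensed.
Service C against (Sports, News): payoffs 9, -6 → best response Originals.
Mutual best responses: (Licensed, News, Licensed); (Sports, Sports, Licensed); (Sports, News, Originals).

(Licensed, News, Licensed), (Sports, Sports, Licensed), (Sports, News, Originals)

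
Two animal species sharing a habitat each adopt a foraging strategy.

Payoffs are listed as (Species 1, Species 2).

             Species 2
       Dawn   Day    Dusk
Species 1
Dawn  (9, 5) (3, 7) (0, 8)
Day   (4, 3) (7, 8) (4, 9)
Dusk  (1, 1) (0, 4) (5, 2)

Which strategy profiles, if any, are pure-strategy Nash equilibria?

There is no pure-strategy Nash equilibrium.

For each player, find the best response to each opponent profile; mutual best responses are the pure NE.
Species 1 against Dawn: payoffs 9, 4, 1 → best response Dawn.
Species 1 against Day: payoffs 3, 7, 0 → best response Day.
Species 1 against Dusk: payoffs 0, 4, 5 → best response Dusk.
Species 2 against Dawn: payoffs 5, 7, 8 → best response Dusk.
Species 2 against Day: payoffs 3, 8, 9 → best response Dusk.
Species 2 against Dusk: payoffs 1, 4, 2 → best response Day.
No profile is a mutual best response for all players.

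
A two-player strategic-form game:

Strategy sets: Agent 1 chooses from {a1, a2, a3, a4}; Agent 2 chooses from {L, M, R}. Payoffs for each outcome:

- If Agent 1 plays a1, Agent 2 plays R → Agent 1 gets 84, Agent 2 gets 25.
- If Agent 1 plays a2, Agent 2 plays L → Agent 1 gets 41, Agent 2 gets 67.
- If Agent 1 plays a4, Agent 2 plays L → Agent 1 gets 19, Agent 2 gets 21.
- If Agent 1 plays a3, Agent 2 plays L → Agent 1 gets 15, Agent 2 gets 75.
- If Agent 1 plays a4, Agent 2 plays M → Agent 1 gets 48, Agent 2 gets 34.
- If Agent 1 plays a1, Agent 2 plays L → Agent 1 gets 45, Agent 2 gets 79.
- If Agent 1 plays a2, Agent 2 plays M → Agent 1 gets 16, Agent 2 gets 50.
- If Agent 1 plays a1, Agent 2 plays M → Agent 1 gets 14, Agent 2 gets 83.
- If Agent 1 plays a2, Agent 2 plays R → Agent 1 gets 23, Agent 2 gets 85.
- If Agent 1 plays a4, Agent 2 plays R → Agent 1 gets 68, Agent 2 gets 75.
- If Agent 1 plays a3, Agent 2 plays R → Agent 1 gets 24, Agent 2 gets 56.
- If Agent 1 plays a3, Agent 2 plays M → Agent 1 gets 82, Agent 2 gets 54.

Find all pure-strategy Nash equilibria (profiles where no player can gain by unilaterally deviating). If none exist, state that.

none

(a1, L): Agent 2 can switch to M (79 → 83). Not NE.
(a1, M): Agent 1 can switch to a2 (14 → 16). Not NE.
(a1, R): Agent 2 can switch to L (25 → 79). Not NE.
(a2, L): Agent 1 can switch to a1 (41 → 45). Not NE.
(a2, M): Agent 1 can switch to a3 (16 → 82). Not NE.
(a2, R): Agent 1 can switch to a1 (23 → 84). Not NE.
(a3, L): Agent 1 can switch to a1 (15 → 45). Not NE.
(a3, M): Agent 2 can switch to L (54 → 75). Not NE.
(a3, R): Agent 1 can switch to a1 (24 → 84). Not NE.
(a4, L): Agent 1 can switch to a1 (19 → 45). Not NE.
(a4, M): Agent 1 can switch to a3 (48 → 82). Not NE.
(a4, R): Agent 1 can switch to a1 (68 → 84). Not NE.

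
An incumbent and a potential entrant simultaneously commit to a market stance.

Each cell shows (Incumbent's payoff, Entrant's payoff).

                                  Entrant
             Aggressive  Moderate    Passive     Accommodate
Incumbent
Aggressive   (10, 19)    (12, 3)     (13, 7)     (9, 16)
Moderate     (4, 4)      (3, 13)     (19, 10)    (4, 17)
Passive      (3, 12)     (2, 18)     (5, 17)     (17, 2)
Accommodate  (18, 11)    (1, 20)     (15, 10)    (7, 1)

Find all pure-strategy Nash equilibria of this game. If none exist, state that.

(Aggressive, Aggressive): Incumbent can switch to Accommodate (10 → 18). Not NE.
(Aggressive, Moderate): Entrant can switch to Aggressive (3 → 19). Not NE.
(Aggressive, Passive): Incumbent can switch to Moderate (13 → 19). Not NE.
(Aggressive, Accommodate): Incumbent can switch to Passive (9 → 17). Not NE.
(Moderate, Aggressive): Incumbent can switch to Aggressive (4 → 10). Not NE.
(Moderate, Moderate): Incumbent can switch to Aggressive (3 → 12). Not NE.
(Moderate, Passive): Entrant can switch to Moderate (10 → 13). Not NE.
(Moderate, Accommodate): Incumbent can switch to Aggressive (4 → 9). Not NE.
(The remaining 8 profiles each have a profitable deviation by the same check.)

none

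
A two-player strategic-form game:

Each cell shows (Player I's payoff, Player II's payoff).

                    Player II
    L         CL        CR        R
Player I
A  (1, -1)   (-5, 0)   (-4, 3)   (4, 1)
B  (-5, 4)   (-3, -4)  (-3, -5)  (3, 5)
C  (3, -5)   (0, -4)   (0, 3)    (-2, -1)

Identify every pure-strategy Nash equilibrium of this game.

Player I against L: payoffs 1, -5, 3 → best response C.
Player I against CL: payoffs -5, -3, 0 → best response C.
Player I against CR: payoffs -4, -3, 0 → best response C.
Player I against R: payoffs 4, 3, -2 → best response A.
Player II against A: payoffs -1, 0, 3, 1 → best response CR.
Player II against B: payoffs 4, -4, -5, 5 → best response R.
Player II against C: payoffs -5, -4, 3, -1 → best response CR.
Mutual best responses: (C, CR).

Pure NE: (C, CR)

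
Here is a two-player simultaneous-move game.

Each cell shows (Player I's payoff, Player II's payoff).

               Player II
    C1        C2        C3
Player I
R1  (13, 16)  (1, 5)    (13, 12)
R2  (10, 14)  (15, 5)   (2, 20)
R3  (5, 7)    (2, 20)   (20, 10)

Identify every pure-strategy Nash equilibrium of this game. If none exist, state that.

The unique pure-strategy Nash equilibrium is (R1, C1).

(R1, C1): Player I gets 13, best alternative 10; Player II gets 16, best alternative 12. No profitable deviation — NE.
(R1, C2): Player I can switch to R2 (1 → 15). Not NE.
(R1, C3): Player I can switch to R3 (13 → 20). Not NE.
(R2, C1): Player I can switch to R1 (10 → 13). Not NE.
(R2, C2): Player II can switch to C1 (5 → 14). Not NE.
(R2, C3): Player I can switch to R1 (2 → 13). Not NE.
(R3, C1): Player I can switch to R1 (5 → 13). Not NE.
(R3, C2): Player I can switch to R2 (2 → 15). Not NE.
(R3, C3): Player II can switch to C2 (10 → 20). Not NE.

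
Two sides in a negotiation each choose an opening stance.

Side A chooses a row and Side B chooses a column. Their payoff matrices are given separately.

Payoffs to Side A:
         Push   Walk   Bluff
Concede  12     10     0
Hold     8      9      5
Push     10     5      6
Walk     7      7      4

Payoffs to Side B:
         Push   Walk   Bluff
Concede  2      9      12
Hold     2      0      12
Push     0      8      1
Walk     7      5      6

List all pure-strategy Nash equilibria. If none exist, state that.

This game has no pure Nash equilibrium.

Check each profile: it is a Nash equilibrium iff no player can strictly gain by switching unilaterally.
(Concede, Push): Side B can switch to Walk (2 → 9). Not NE.
(Concede, Walk): Side B can switch to Bluff (9 → 12). Not NE.
(Concede, Bluff): Side A can switch to Hold (0 → 5). Not NE.
(Hold, Push): Side A can switch to Concede (8 → 12). Not NE.
(Hold, Walk): Side A can switch to Concede (9 → 10). Not NE.
(Hold, Bluff): Side A can switch to Push (5 → 6). Not NE.
(Push, Push): Side A can switch to Concede (10 → 12). Not NE.
(Push, Walk): Side A can switch to Concede (5 → 10). Not NE.
(Push, Bluff): Side B can switch to Walk (1 → 8). Not NE.
(Walk, Push): Side A can switch to Concede (7 → 12). Not NE.
(Walk, Walk): Side A can switch to Concede (7 → 10). Not NE.
(Walk, Bluff): Side A can switch to Hold (4 → 5). Not NE.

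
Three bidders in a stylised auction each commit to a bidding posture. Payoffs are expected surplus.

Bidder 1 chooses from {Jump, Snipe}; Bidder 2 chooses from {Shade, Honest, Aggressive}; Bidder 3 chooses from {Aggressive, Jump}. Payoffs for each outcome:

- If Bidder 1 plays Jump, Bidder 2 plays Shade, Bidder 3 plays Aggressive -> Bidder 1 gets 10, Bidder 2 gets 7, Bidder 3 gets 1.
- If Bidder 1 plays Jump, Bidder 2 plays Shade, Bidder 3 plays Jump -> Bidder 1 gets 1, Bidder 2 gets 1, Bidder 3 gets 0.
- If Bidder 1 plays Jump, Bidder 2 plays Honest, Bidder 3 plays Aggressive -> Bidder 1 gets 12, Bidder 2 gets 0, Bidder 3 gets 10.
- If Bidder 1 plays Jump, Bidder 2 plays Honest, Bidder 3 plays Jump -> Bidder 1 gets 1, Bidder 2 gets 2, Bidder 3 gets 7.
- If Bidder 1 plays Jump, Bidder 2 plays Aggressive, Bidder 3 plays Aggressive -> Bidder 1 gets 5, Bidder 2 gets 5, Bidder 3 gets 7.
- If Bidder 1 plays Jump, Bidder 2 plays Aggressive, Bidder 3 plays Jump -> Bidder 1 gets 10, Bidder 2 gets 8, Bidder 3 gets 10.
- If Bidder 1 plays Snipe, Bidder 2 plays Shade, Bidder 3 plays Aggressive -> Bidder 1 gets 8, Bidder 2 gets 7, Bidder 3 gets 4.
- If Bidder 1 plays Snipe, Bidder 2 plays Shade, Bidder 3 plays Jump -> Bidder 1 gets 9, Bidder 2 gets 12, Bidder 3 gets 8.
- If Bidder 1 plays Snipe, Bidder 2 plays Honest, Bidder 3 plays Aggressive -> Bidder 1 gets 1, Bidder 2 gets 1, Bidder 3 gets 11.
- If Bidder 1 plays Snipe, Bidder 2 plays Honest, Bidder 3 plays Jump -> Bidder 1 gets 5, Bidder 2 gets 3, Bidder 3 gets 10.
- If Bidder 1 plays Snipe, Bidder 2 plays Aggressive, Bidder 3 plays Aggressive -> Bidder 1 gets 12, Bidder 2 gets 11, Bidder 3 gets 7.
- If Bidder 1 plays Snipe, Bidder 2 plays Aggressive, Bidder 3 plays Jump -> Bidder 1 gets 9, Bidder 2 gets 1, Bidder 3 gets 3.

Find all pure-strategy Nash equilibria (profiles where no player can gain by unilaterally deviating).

(Jump, Shade, Aggressive), (Jump, Aggressive, Jump), (Snipe, Shade, Jump), (Snipe, Aggressive, Aggressive)

Mark each player's best response to every combination of opponents' strategies; a profile where every player is best-responding is a pure Nash equilibrium.
Bidder 1 against (Shade, Aggressive): payoffs 10, 8 → best response Jump.
Bidder 1 against (Shade, Jump): payoffs 1, 9 → best response Snipe.
Bidder 1 against (Honest, Aggressive): payoffs 12, 1 → best response Jump.
Bidder 1 against (Honest, Jump): payoffs 1, 5 → best response Snipe.
Bidder 1 against (Aggressive, Aggressive): payoffs 5, 12 → best response Snipe.
Bidder 1 against (Aggressive, Jump): payoffs 10, 9 → best response Jump.
Bidder 2 against (Jump, Aggressive): payoffs 7, 0, 5 → best response Shade.
Bidder 2 against (Jump, Jump): payoffs 1, 2, 8 → best response Aggressive.
Bidder 2 against (Snipe, Aggressive): payoffs 7, 1, 11 → best response Aggressive.
Bidder 2 against (Snipe, Jump): payoffs 12, 3, 1 → best response Shade.
Bidder 3 against (Jump, Shade): payoffs 1, 0 → best response Aggressive.
Bidder 3 against (Jump, Honest): payoffs 10, 7 → best response Aggressive.
Bidder 3 against (Jump, Aggressive): payoffs 7, 10 → best response Jump.
Bidder 3 against (Snipe, Shade): payoffs 4, 8 → best response Jump.
Bidder 3 against (Snipe, Honest): payoffs 11, 10 → best response Aggressive.
Bidder 3 against (Snipe, Aggressive): payoffs 7, 3 → best response Aggressive.
Mutual best responses: (Jump, Shade, Aggressive); (Jump, Aggressive, Jump); (Snipe, Shade, Jump); (Snipe, Aggressive, Aggressive).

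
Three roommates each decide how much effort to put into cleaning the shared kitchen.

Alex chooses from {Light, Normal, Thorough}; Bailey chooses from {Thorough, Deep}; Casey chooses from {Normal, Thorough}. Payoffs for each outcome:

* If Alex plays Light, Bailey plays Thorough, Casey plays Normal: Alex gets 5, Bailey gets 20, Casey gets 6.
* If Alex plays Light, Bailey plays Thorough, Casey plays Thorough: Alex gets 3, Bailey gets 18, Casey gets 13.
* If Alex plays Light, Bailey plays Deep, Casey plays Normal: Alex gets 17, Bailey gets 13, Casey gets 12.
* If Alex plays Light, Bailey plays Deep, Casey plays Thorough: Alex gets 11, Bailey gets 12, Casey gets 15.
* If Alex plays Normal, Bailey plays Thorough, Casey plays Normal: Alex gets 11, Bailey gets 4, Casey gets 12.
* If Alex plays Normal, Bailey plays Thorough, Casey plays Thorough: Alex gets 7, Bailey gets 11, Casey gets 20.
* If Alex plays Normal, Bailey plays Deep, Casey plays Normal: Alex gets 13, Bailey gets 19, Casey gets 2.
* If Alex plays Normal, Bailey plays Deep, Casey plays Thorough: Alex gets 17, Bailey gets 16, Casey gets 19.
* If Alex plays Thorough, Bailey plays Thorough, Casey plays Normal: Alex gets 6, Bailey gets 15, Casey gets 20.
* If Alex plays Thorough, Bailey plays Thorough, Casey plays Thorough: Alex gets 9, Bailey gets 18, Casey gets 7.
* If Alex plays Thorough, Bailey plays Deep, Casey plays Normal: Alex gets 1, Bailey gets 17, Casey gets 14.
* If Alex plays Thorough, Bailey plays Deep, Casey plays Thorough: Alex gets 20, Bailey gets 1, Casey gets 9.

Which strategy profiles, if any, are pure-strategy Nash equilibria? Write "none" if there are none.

(Light, Thorough, Normal): Alex can switch to Normal (5 → 11). Not NE.
(Light, Thorough, Thorough): Alex can switch to Normal (3 → 7). Not NE.
(Light, Deep, Normal): Bailey can switch to Thorough (13 → 20). Not NE.
(Light, Deep, Thorough): Alex can switch to Normal (11 → 17). Not NE.
(Normal, Thorough, Normal): Bailey can switch to Deep (4 → 19). Not NE.
(Normal, Thorough, Thorough): Alex can switch to Thorough (7 → 9). Not NE.
(Normal, Deep, Normal): Alex can switch to Light (13 → 17). Not NE.
(Normal, Deep, Thorough): Alex can switch to Thorough (17 → 20). Not NE.
(The remaining 4 profiles each have a profitable deviation by the same check.)

This game has no pure Nash equilibrium.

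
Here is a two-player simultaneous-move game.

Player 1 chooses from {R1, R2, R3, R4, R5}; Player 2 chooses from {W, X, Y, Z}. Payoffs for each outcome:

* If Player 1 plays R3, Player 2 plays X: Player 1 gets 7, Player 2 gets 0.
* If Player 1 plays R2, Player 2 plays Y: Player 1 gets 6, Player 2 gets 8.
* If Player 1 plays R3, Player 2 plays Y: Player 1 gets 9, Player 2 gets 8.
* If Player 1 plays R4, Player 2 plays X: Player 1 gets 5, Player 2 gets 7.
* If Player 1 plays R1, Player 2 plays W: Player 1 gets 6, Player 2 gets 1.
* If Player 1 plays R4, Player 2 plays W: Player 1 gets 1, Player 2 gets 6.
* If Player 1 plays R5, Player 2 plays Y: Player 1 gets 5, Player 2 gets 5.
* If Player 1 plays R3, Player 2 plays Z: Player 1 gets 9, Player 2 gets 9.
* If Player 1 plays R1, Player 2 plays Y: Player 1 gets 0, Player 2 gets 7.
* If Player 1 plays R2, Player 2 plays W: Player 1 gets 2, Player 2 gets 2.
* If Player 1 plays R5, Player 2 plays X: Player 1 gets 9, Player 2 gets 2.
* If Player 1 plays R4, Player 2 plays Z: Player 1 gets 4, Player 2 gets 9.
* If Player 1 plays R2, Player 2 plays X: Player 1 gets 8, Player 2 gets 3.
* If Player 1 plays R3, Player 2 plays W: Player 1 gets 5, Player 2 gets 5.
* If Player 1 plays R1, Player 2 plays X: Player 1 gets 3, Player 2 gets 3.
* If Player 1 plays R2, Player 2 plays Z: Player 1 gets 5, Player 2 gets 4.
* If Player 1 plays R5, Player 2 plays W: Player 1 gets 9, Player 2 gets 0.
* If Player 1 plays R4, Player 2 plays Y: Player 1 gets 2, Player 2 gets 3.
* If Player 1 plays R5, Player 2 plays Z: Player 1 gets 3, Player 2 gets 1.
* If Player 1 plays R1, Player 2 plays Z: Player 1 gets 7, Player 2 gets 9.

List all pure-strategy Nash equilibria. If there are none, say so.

The unique pure-strategy Nash equilibrium is (R3, Z).

For each strategy profile, look for a profitable unilateral deviation.
(R1, W): Player 1 can switch to R5 (6 → 9). Not NE.
(R1, X): Player 1 can switch to R2 (3 → 8). Not NE.
(R1, Y): Player 1 can switch to R2 (0 → 6). Not NE.
(R1, Z): Player 1 can switch to R3 (7 → 9). Not NE.
(R2, W): Player 1 can switch to R1 (2 → 6). Not NE.
(R2, X): Player 1 can switch to R5 (8 → 9). Not NE.
(R2, Y): Player 1 can switch to R3 (6 → 9). Not NE.
(R2, Z): Player 1 can switch to R1 (5 → 7). Not NE.
(R3, W): Player 1 can switch to R1 (5 → 6). Not NE.
(R3, X): Player 1 can switch to R2 (7 → 8). Not NE.
(R3, Z): Player 1 gets 9, best alternative 7; Player 2 gets 9, best alternative 8. No profitable deviation — NE.
(The remaining 9 profiles each have a profitable deviation by the same check.)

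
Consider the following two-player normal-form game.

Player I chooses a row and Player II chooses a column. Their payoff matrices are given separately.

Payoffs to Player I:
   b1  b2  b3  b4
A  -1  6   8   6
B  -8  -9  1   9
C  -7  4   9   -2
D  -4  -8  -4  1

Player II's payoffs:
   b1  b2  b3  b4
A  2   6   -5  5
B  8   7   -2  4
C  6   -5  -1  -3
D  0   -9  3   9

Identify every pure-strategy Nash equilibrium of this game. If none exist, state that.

(A, b1): Player II can switch to b2 (2 → 6). Not NE.
(A, b2): Player I gets 6, best alternative 4; Player II gets 6, best alternative 5. No profitable deviation — NE.
(A, b3): Player I can switch to C (8 → 9). Not NE.
(A, b4): Player I can switch to B (6 → 9). Not NE.
(B, b1): Player I can switch to A (-8 → -1). Not NE.
(B, b2): Player I can switch to A (-9 → 6). Not NE.
(B, b3): Player I can switch to A (1 → 8). Not NE.
(B, b4): Player II can switch to b1 (4 → 8). Not NE.
(C, b1): Player I can switch to A (-7 → -1). Not NE.
(C, b2): Player I can switch to A (4 → 6). Not NE.
(C, b3): Player II can switch to b1 (-1 → 6). Not NE.
(C, b4): Player I can switch to A (-2 → 6). Not NE.
(D, b1): Player I can switch to A (-4 → -1). Not NE.
(The remaining 3 profiles each have a profitable deviation by the same check.)

(A, b2)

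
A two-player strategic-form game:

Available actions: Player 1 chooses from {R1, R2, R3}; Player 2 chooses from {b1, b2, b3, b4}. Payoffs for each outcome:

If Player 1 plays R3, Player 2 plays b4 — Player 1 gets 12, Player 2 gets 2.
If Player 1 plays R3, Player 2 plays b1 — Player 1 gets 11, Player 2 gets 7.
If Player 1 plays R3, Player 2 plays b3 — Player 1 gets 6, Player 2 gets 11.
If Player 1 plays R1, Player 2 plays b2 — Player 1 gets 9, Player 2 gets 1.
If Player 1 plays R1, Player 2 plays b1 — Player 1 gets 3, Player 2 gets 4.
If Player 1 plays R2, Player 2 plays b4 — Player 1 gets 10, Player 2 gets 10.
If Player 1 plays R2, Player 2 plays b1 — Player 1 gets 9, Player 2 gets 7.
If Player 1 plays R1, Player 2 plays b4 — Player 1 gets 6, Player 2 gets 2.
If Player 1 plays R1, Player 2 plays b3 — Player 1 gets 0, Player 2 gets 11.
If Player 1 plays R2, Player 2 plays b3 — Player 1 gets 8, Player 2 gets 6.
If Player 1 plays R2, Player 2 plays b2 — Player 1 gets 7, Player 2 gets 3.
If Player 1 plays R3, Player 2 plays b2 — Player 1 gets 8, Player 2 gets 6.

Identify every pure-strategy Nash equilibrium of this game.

(R1, b1): Player 1 can switch to R2 (3 → 9). Not NE.
(R1, b2): Player 2 can switch to b1 (1 → 4). Not NE.
(R1, b3): Player 1 can switch to R2 (0 → 8). Not NE.
(R1, b4): Player 1 can switch to R2 (6 → 10). Not NE.
(R2, b1): Player 1 can switch to R3 (9 → 11). Not NE.
(R2, b2): Player 1 can switch to R1 (7 → 9). Not NE.
(The remaining 6 profiles each have a profitable deviation by the same check.)

none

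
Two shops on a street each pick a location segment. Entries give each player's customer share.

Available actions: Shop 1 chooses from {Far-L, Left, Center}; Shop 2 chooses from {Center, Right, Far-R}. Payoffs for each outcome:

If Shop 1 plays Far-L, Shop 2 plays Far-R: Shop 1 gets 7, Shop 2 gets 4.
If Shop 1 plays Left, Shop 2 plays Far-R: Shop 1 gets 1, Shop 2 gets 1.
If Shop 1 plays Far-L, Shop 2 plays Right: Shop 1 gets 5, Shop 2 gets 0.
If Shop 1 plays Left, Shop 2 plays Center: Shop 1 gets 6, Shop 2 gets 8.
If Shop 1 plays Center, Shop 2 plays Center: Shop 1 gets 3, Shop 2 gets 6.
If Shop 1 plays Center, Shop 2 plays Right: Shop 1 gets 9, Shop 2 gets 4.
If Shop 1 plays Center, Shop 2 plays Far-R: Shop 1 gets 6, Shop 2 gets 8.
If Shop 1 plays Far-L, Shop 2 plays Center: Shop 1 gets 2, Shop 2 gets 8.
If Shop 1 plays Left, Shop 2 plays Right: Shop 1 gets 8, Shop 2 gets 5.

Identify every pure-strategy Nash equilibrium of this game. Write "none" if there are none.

(Far-L, Center): Shop 1 can switch to Left (2 → 6). Not NE.
(Far-L, Right): Shop 1 can switch to Left (5 → 8). Not NE.
(Far-L, Far-R): Shop 2 can switch to Center (4 → 8). Not NE.
(Left, Center): Shop 1 gets 6, best alternative 3; Shop 2 gets 8, best alternative 5. No profitable deviation — NE.
(Left, Right): Shop 1 can switch to Center (8 → 9). Not NE.
(Left, Far-R): Shop 1 can switch to Far-L (1 → 7). Not NE.
(Center, Center): Shop 1 can switch to Left (3 → 6). Not NE.
(The remaining 2 profiles each have a profitable deviation by the same check.)

The unique pure-strategy Nash equilibrium is (Left, Center).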